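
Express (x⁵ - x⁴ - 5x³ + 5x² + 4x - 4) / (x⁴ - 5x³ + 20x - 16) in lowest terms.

(x² - 1)/(x - 4)

By polynomial division,
  x⁵ - x⁴ - 5x³ + 5x² + 4x - 4 = (x + 4)(x⁴ - 5x³ + 20x - 16) + (15x³ - 15x² - 60x + 60)
  x⁴ - 5x³ + 20x - 16 = ((1/15)x - 4/15)(15x³ - 15x² - 60x + 60) + (0)
Last nonzero remainder: 15x³ - 15x² - 60x + 60. Dividing through by 15 gives the monic gcd x³ - x² - 4x + 4.
Cancel x³ - x² - 4x + 4 from numerator and denominator to get the reduced form.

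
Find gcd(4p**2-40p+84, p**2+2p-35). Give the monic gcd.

1

Apply the Euclidean algorithm:
  4p**2-40p+84 = (4)(p**2+2p-35) + (-48p+224)
  p**2+2p-35 = (-(1/48)p-5/36)(-48p+224) + (-35/9)
  -48p+224 = ((432/35)p-288/5)(-35/9) + (0)
The last nonzero remainder is the constant -35/9, so the polynomials are coprime and gcd = 1.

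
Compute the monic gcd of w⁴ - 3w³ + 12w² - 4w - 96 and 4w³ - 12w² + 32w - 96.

w - 3

By polynomial division,
  w⁴ - 3w³ + 12w² - 4w - 96 = ((1/4)w)(4w³ - 12w² + 32w - 96) + (4w² + 20w - 96)
  4w³ - 12w² + 32w - 96 = (w - 8)(4w² + 20w - 96) + (288w - 864)
  4w² + 20w - 96 = ((1/72)w + 1/9)(288w - 864) + (0)
Last nonzero remainder: 288w - 864. Dividing through by 288 gives the monic gcd w - 3.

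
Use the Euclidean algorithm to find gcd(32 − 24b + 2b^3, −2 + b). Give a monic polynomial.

−2 + b

By polynomial division,
  2b^3 − 24b + 32 = (2b^2 + 4b − 16)(b − 2) + (0)
The last nonzero remainder b − 2 is already monic.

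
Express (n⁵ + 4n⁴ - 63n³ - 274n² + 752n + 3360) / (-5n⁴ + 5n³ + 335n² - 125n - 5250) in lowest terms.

Repeated division with remainder:
  n⁵ + 4n⁴ - 63n³ - 274n² + 752n + 3360 = (-(1/5)n - 1)(-5n⁴ + 5n³ + 335n² - 125n - 5250) + (9n³ + 36n² - 423n - 1890)
  -5n⁴ + 5n³ + 335n² - 125n - 5250 = (-(5/9)n + 25/9)(9n³ + 36n² - 423n - 1890) + (0)
Last nonzero remainder: 9n³ + 36n² - 423n - 1890. Dividing through by 9 gives the monic gcd n³ + 4n² - 47n - 210.
Cancel n³ + 4n² - 47n - 210 from numerator and denominator to get the reduced form.

(-n² + 16)/(5n - 25)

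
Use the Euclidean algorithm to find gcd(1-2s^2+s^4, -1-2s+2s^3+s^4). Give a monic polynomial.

Apply the Euclidean algorithm:
  s^4-2s^2+1 = (s^4+2s^3-2s-1) + (-2s^3-2s^2+2s+2)
  s^4+2s^3-2s-1 = (-(1/2)s-1/2)(-2s^3-2s^2+2s+2) + (0)
Last nonzero remainder: -2s^3-2s^2+2s+2. Dividing through by -2 gives the monic gcd s^3+s^2-s-1.

-1-s+s^2+s^3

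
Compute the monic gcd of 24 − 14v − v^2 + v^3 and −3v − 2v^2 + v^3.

−3 + v

Euclidean algorithm in ℚ[v]:
  v^3 − v^2 − 14v + 24 = (v^3 − 2v^2 − 3v) + (v^2 − 11v + 24)
  v^3 − 2v^2 − 3v = (v + 9)(v^2 − 11v + 24) + (72v − 216)
  v^2 − 11v + 24 = ((1/72)v − 1/9)(72v − 216) + (0)
Last nonzero remainder: 72v − 216. Dividing through by 72 gives the monic gcd v − 3.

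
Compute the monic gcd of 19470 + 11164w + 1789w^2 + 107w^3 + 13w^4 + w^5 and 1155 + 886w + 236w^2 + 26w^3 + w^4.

165 + 103w + 19w^2 + w^3

By polynomial division,
  w^5 + 13w^4 + 107w^3 + 1789w^2 + 11164w + 19470 = (w − 13)(w^4 + 26w^3 + 236w^2 + 886w + 1155) + (209w^3 + 3971w^2 + 21527w + 34485)
  w^4 + 26w^3 + 236w^2 + 886w + 1155 = ((1/209)w + 7/209)(209w^3 + 3971w^2 + 21527w + 34485) + (0)
Last nonzero remainder: 209w^3 + 3971w^2 + 21527w + 34485. Dividing through by 209 gives the monic gcd w^3 + 19w^2 + 103w + 165.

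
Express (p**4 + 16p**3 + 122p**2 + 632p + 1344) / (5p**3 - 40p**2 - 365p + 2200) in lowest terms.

(p**3 + 8p**2 + 58p + 168)/(5p**2 - 80p + 275)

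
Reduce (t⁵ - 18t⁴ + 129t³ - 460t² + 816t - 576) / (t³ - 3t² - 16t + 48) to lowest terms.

Euclidean algorithm in ℚ[t]:
  t⁵ - 18t⁴ + 129t³ - 460t² + 816t - 576 = (t² - 15t + 100)(t³ - 3t² - 16t + 48) + (-448t² + 3136t - 5376)
  t³ - 3t² - 16t + 48 = (-(1/448)t - 1/112)(-448t² + 3136t - 5376) + (0)
Last nonzero remainder: -448t² + 3136t - 5376. Dividing through by -448 gives the monic gcd t² - 7t + 12.
Cancel t² - 7t + 12 from numerator and denominator to get the reduced form.

(t³ - 11t² + 40t - 48)/(t + 4)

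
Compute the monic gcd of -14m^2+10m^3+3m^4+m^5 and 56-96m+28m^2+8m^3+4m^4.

-14+10m+3m^2+m^3

Apply the Euclidean algorithm:
  m^5+3m^4+10m^3-14m^2 = ((1/4)m+1/4)(4m^4+8m^3+28m^2-96m+56) + (m^3+3m^2+10m-14)
  4m^4+8m^3+28m^2-96m+56 = (4m-4)(m^3+3m^2+10m-14) + (0)
The last nonzero remainder m^3+3m^2+10m-14 is already monic.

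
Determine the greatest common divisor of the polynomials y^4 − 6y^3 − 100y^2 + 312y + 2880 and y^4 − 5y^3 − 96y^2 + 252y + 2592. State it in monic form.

y^3 + 4y^2 − 60y − 288

Repeated division with remainder:
  y^4 − 6y^3 − 100y^2 + 312y + 2880 = (y^4 − 5y^3 − 96y^2 + 252y + 2592) + (−y^3 − 4y^2 + 60y + 288)
  y^4 − 5y^3 − 96y^2 + 252y + 2592 = (−y + 9)(−y^3 − 4y^2 + 60y + 288) + (0)
Last nonzero remainder: −y^3 − 4y^2 + 60y + 288. Dividing through by −1 gives the monic gcd y^3 + 4y^2 − 60y − 288.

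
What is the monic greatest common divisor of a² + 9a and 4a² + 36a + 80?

Apply the Euclidean algorithm:
  a² + 9a = (1/4)(4a² + 36a + 80) + (−20)
  4a² + 36a + 80 = (−(1/5)a² − (9/5)a − 4)(−20) + (0)
The last nonzero remainder is the constant −20, so the polynomials are coprime and gcd = 1.

1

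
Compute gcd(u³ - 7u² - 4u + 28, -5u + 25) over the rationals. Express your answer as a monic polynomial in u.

Apply the Euclidean algorithm:
  u³ - 7u² - 4u + 28 = (-(1/5)u² + (2/5)u + 14/5)(-5u + 25) + (-42)
  -5u + 25 = ((5/42)u - 25/42)(-42) + (0)
The last nonzero remainder is the constant -42, so the polynomials are coprime and gcd = 1.

1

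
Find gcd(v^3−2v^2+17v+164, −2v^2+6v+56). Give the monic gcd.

v+4

Euclidean algorithm in ℚ[v]:
  v^3−2v^2+17v+164 = (−(1/2)v−1/2)(−2v^2+6v+56) + (48v+192)
  −2v^2+6v+56 = (−(1/24)v+7/24)(48v+192) + (0)
Last nonzero remainder: 48v+192. Dividing through by 48 gives the monic gcd v+4.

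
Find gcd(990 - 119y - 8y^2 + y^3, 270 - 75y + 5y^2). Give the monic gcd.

-9 + y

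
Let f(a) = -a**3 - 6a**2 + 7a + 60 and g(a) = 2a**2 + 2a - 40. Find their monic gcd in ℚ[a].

Apply the Euclidean algorithm:
  -a**3 - 6a**2 + 7a + 60 = (-(1/2)a - 5/2)(2a**2 + 2a - 40) + (-8a - 40)
  2a**2 + 2a - 40 = (-(1/4)a + 1)(-8a - 40) + (0)
Last nonzero remainder: -8a - 40. Dividing through by -8 gives the monic gcd a + 5.

a + 5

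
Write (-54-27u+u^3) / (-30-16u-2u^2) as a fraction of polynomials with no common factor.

(18+3u-u^2)/(10+2u)

Repeated division with remainder:
  u^3-27u-54 = (-(1/2)u+4)(-2u^2-16u-30) + (22u+66)
  -2u^2-16u-30 = (-(1/11)u-5/11)(22u+66) + (0)
Last nonzero remainder: 22u+66. Dividing through by 22 gives the monic gcd u+3.
Cancel u+3 from numerator and denominator to get the reduced form.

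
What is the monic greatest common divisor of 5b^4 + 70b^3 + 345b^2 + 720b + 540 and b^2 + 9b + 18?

b^2 + 9b + 18

Repeated division with remainder:
  5b^4 + 70b^3 + 345b^2 + 720b + 540 = (5b^2 + 25b + 30)(b^2 + 9b + 18) + (0)
The last nonzero remainder b^2 + 9b + 18 is already monic.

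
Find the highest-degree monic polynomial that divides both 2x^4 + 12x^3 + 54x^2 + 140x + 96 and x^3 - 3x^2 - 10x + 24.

Apply the Euclidean algorithm:
  2x^4 + 12x^3 + 54x^2 + 140x + 96 = (2x + 18)(x^3 - 3x^2 - 10x + 24) + (128x^2 + 272x - 336)
  x^3 - 3x^2 - 10x + 24 = ((1/128)x - 41/1024)(128x^2 + 272x - 336) + ((225/64)x + 675/64)
  128x^2 + 272x - 336 = ((8192/225)x - 7168/225)((225/64)x + 675/64) + (0)
Last nonzero remainder: (225/64)x + 675/64. Dividing through by 225/64 gives the monic gcd x + 3.

x + 3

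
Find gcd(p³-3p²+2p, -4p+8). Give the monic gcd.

By polynomial division,
  p³-3p²+2p = (-(1/4)p²+(1/4)p)(-4p+8) + (0)
Last nonzero remainder: -4p+8. Dividing through by -4 gives the monic gcd p-2.

p-2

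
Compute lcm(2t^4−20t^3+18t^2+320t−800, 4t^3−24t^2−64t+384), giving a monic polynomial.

Apply the Euclidean algorithm:
  2t^4−20t^3+18t^2+320t−800 = ((1/2)t−2)(4t^3−24t^2−64t+384) + (2t^2−32)
  4t^3−24t^2−64t+384 = (2t−12)(2t^2−32) + (0)
Last nonzero remainder: 2t^2−32. Dividing through by 2 gives the monic gcd t^2−16.
Then lcm(f, g) = f·g / gcd(f, g); expanding and making the result monic gives the answer.

t^5−16t^4+69t^3+106t^2−1360t+2400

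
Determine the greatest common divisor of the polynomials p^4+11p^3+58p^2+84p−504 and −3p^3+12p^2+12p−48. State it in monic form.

Repeated division with remainder:
  p^4+11p^3+58p^2+84p−504 = (−(1/3)p−5)(−3p^3+12p^2+12p−48) + (122p^2+128p−744)
  −3p^3+12p^2+12p−48 = (−(3/122)p+462/3721)(122p^2+128p−744) + (−(82560/3721)p+165120/3721)
  122p^2+128p−744 = (−(226981/41280)p−115351/6880)(−(82560/3721)p+165120/3721) + (0)
Last nonzero remainder: −(82560/3721)p+165120/3721. Dividing through by −82560/3721 gives the monic gcd p−2.

p−2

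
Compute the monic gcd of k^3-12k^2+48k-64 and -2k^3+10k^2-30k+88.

k-4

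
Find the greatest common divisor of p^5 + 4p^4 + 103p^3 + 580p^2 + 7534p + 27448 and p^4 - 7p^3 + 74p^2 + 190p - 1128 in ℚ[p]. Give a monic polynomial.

Apply the Euclidean algorithm:
  p^5 + 4p^4 + 103p^3 + 580p^2 + 7534p + 27448 = (p + 11)(p^4 - 7p^3 + 74p^2 + 190p - 1128) + (106p^3 - 424p^2 + 6572p + 39856)
  p^4 - 7p^3 + 74p^2 + 190p - 1128 = ((1/106)p - 3/106)(106p^3 - 424p^2 + 6572p + 39856) + (0)
Last nonzero remainder: 106p^3 - 424p^2 + 6572p + 39856. Dividing through by 106 gives the monic gcd p^3 - 4p^2 + 62p + 376.

p^3 - 4p^2 + 62p + 376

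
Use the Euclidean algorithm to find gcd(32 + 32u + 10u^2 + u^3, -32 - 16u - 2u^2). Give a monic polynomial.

16 + 8u + u^2

Euclidean algorithm in ℚ[u]:
  u^3 + 10u^2 + 32u + 32 = (-(1/2)u - 1)(-2u^2 - 16u - 32) + (0)
Last nonzero remainder: -2u^2 - 16u - 32. Dividing through by -2 gives the monic gcd u^2 + 8u + 16.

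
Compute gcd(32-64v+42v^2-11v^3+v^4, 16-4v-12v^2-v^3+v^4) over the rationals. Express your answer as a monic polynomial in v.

4-5v+v^2

Euclidean algorithm in ℚ[v]:
  v^4-11v^3+42v^2-64v+32 = (v^4-v^3-12v^2-4v+16) + (-10v^3+54v^2-60v+16)
  v^4-v^3-12v^2-4v+16 = (-(1/10)v-11/25)(-10v^3+54v^2-60v+16) + ((144/25)v^2-(144/5)v+576/25)
  -10v^3+54v^2-60v+16 = (-(125/72)v+25/36)((144/25)v^2-(144/5)v+576/25) + (0)
Last nonzero remainder: (144/25)v^2-(144/5)v+576/25. Dividing through by 144/25 gives the monic gcd v^2-5v+4.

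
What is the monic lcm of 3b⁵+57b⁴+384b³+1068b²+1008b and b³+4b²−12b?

Euclidean algorithm in ℚ[b]:
  3b⁵+57b⁴+384b³+1068b²+1008b = (3b²+45b+240)(b³+4b²−12b) + (648b²+3888b)
  b³+4b²−12b = ((1/648)b−1/324)(648b²+3888b) + (0)
Last nonzero remainder: 648b²+3888b. Dividing through by 648 gives the monic gcd b²+6b.
Then lcm(f, g) = f·g / gcd(f, g); expanding and making the result monic gives the answer.

b⁶+17b⁵+90b⁴+100b³−376b²−672b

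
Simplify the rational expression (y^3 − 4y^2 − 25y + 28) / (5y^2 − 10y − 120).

(y^2 − 8y + 7)/(5y − 30)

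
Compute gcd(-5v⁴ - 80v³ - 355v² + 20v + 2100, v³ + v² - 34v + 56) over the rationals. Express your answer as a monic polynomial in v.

By polynomial division,
  -5v⁴ - 80v³ - 355v² + 20v + 2100 = (-5v - 75)(v³ + v² - 34v + 56) + (-450v² - 2250v + 6300)
  v³ + v² - 34v + 56 = (-(1/450)v + 2/225)(-450v² - 2250v + 6300) + (0)
Last nonzero remainder: -450v² - 2250v + 6300. Dividing through by -450 gives the monic gcd v² + 5v - 14.

v² + 5v - 14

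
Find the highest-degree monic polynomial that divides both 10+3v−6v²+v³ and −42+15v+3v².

−2+v

Apply the Euclidean algorithm:
  v³−6v²+3v+10 = ((1/3)v−11/3)(3v²+15v−42) + (72v−144)
  3v²+15v−42 = ((1/24)v+7/24)(72v−144) + (0)
Last nonzero remainder: 72v−144. Dividing through by 72 gives the monic gcd v−2.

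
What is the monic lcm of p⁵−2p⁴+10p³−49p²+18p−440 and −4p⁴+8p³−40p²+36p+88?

p⁷−3p⁶+10p⁵−55p⁴+47p³−360p²+404p+880

Apply the Euclidean algorithm:
  p⁵−2p⁴+10p³−49p²+18p−440 = (−(1/4)p)(−4p⁴+8p³−40p²+36p+88) + (−40p²+40p−440)
  −4p⁴+8p³−40p²+36p+88 = ((1/10)p²−(1/10)p−1/5)(−40p²+40p−440) + (0)
Last nonzero remainder: −40p²+40p−440. Dividing through by −40 gives the monic gcd p²−p+11.
Then lcm(f, g) = f·g / gcd(f, g); expanding and making the result monic gives the answer.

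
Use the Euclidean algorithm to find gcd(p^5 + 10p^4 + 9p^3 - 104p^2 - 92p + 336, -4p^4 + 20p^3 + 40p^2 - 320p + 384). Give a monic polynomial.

Euclidean algorithm in ℚ[p]:
  p^5 + 10p^4 + 9p^3 - 104p^2 - 92p + 336 = (-(1/4)p - 15/4)(-4p^4 + 20p^3 + 40p^2 - 320p + 384) + (94p^3 - 34p^2 - 1196p + 1776)
  -4p^4 + 20p^3 + 40p^2 - 320p + 384 = (-(2/47)p + 436/2209)(94p^3 - 34p^2 - 1196p + 1776) + (-(9240/2209)p^2 - (18480/2209)p + 73920/2209)
  94p^3 - 34p^2 - 1196p + 1776 = (-(103823/4620)p + 81733/1540)(-(9240/2209)p^2 - (18480/2209)p + 73920/2209) + (0)
Last nonzero remainder: -(9240/2209)p^2 - (18480/2209)p + 73920/2209. Dividing through by -9240/2209 gives the monic gcd p^2 + 2p - 8.

p^2 + 2p - 8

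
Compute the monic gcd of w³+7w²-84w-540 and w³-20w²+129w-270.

Euclidean algorithm in ℚ[w]:
  w³+7w²-84w-540 = (w³-20w²+129w-270) + (27w²-213w-270)
  w³-20w²+129w-270 = ((1/27)w-109/243)(27w²-213w-270) + ((3520/81)w-3520/9)
  27w²-213w-270 = ((2187/3520)w+243/352)((3520/81)w-3520/9) + (0)
Last nonzero remainder: (3520/81)w-3520/9. Dividing through by 3520/81 gives the monic gcd w-9.

w-9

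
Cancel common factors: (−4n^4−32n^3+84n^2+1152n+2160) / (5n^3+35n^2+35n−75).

(−4n^2+144)/(5n−5)

Euclidean algorithm in ℚ[n]:
  −4n^4−32n^3+84n^2+1152n+2160 = (−(4/5)n−4/5)(5n^3+35n^2+35n−75) + (140n^2+1120n+2100)
  5n^3+35n^2+35n−75 = ((1/28)n−1/28)(140n^2+1120n+2100) + (0)
Last nonzero remainder: 140n^2+1120n+2100. Dividing through by 140 gives the monic gcd n^2+8n+15.
Cancel n^2+8n+15 from numerator and denominator to get the reduced form.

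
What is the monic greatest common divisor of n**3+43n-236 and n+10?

Euclidean algorithm in ℚ[n]:
  n**3+43n-236 = (n**2-10n+143)(n+10) + (-1666)
  n+10 = (-(1/1666)n-5/833)(-1666) + (0)
The last nonzero remainder is the constant -1666, so the polynomials are coprime and gcd = 1.

1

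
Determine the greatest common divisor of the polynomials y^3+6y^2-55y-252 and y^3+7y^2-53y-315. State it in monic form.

y^2+2y-63

Apply the Euclidean algorithm:
  y^3+6y^2-55y-252 = (y^3+7y^2-53y-315) + (-y^2-2y+63)
  y^3+7y^2-53y-315 = (-y-5)(-y^2-2y+63) + (0)
Last nonzero remainder: -y^2-2y+63. Dividing through by -1 gives the monic gcd y^2+2y-63.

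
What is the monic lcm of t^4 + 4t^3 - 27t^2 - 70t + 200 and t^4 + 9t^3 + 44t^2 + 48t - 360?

t^6 + 10t^5 + 33t^4 - 88t^3 - 1192t^2 - 1320t + 7200

Apply the Euclidean algorithm:
  t^4 + 4t^3 - 27t^2 - 70t + 200 = (t^4 + 9t^3 + 44t^2 + 48t - 360) + (-5t^3 - 71t^2 - 118t + 560)
  t^4 + 9t^3 + 44t^2 + 48t - 360 = (-(1/5)t + 26/25)(-5t^3 - 71t^2 - 118t + 560) + ((2356/25)t^2 + (7068/25)t - 4712/5)
  -5t^3 - 71t^2 - 118t + 560 = (-(125/2356)t - 350/589)((2356/25)t^2 + (7068/25)t - 4712/5) + (0)
Last nonzero remainder: (2356/25)t^2 + (7068/25)t - 4712/5. Dividing through by 2356/25 gives the monic gcd t^2 + 3t - 10.
Then lcm(f, g) = f·g / gcd(f, g); expanding and making the result monic gives the answer.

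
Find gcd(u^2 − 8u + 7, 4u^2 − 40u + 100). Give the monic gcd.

Repeated division with remainder:
  u^2 − 8u + 7 = (1/4)(4u^2 − 40u + 100) + (2u − 18)
  4u^2 − 40u + 100 = (2u − 2)(2u − 18) + (64)
  2u − 18 = ((1/32)u − 9/32)(64) + (0)
The last nonzero remainder is the constant 64, so the polynomials are coprime and gcd = 1.

1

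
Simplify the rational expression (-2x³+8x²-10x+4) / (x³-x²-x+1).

(-2x+4)/(x+1)

Euclidean algorithm in ℚ[x]:
  -2x³+8x²-10x+4 = (-2)(x³-x²-x+1) + (6x²-12x+6)
  x³-x²-x+1 = ((1/6)x+1/6)(6x²-12x+6) + (0)
Last nonzero remainder: 6x²-12x+6. Dividing through by 6 gives the monic gcd x²-2x+1.
Cancel x²-2x+1 from numerator and denominator to get the reduced form.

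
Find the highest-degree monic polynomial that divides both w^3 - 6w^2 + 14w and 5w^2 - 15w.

w

Apply the Euclidean algorithm:
  w^3 - 6w^2 + 14w = ((1/5)w - 3/5)(5w^2 - 15w) + (5w)
  5w^2 - 15w = (w - 3)(5w) + (0)
Last nonzero remainder: 5w. Dividing through by 5 gives the monic gcd w.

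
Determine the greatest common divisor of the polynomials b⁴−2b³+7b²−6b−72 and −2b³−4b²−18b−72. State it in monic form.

b²−b+12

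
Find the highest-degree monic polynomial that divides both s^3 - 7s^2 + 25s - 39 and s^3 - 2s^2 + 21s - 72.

s - 3

Euclidean algorithm in ℚ[s]:
  s^3 - 7s^2 + 25s - 39 = (s^3 - 2s^2 + 21s - 72) + (-5s^2 + 4s + 33)
  s^3 - 2s^2 + 21s - 72 = (-(1/5)s + 6/25)(-5s^2 + 4s + 33) + ((666/25)s - 1998/25)
  -5s^2 + 4s + 33 = (-(125/666)s - 275/666)((666/25)s - 1998/25) + (0)
Last nonzero remainder: (666/25)s - 1998/25. Dividing through by 666/25 gives the monic gcd s - 3.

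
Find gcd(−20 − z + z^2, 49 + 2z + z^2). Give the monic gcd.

1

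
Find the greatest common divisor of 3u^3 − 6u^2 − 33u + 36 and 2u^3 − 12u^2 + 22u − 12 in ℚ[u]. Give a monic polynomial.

Apply the Euclidean algorithm:
  3u^3 − 6u^2 − 33u + 36 = (3/2)(2u^3 − 12u^2 + 22u − 12) + (12u^2 − 66u + 54)
  2u^3 − 12u^2 + 22u − 12 = ((1/6)u − 1/12)(12u^2 − 66u + 54) + ((15/2)u − 15/2)
  12u^2 − 66u + 54 = ((8/5)u − 36/5)((15/2)u − 15/2) + (0)
Last nonzero remainder: (15/2)u − 15/2. Dividing through by 15/2 gives the monic gcd u − 1.

u − 1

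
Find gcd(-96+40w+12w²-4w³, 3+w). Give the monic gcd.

By polynomial division,
  -4w³+12w²+40w-96 = (-4w²+24w-32)(w+3) + (0)
The last nonzero remainder w+3 is already monic.

3+w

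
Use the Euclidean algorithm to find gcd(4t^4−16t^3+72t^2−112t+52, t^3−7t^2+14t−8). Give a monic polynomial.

t−1

Apply the Euclidean algorithm:
  4t^4−16t^3+72t^2−112t+52 = (4t+12)(t^3−7t^2+14t−8) + (100t^2−248t+148)
  t^3−7t^2+14t−8 = ((1/100)t−113/2500)(100t^2−248t+148) + ((819/625)t−819/625)
  100t^2−248t+148 = ((62500/819)t−92500/819)((819/625)t−819/625) + (0)
Last nonzero remainder: (819/625)t−819/625. Dividing through by 819/625 gives the monic gcd t−1.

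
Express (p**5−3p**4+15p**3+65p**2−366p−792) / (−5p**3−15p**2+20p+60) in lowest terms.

Apply the Euclidean algorithm:
  p**5−3p**4+15p**3+65p**2−366p−792 = (−(1/5)p**2+(6/5)p−37/5)(−5p**3−15p**2+20p+60) + (−58p**2−290p−348)
  −5p**3−15p**2+20p+60 = ((5/58)p−5/29)(−58p**2−290p−348) + (0)
Last nonzero remainder: −58p**2−290p−348. Dividing through by −58 gives the monic gcd p**2+5p+6.
Cancel p**2+5p+6 from numerator and denominator to get the reduced form.

(−p**3+8p**2−49p+132)/(5p−10)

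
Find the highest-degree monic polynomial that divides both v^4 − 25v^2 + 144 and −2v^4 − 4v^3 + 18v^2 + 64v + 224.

Apply the Euclidean algorithm:
  v^4 − 25v^2 + 144 = (−1/2)(−2v^4 − 4v^3 + 18v^2 + 64v + 224) + (−2v^3 − 16v^2 + 32v + 256)
  −2v^4 − 4v^3 + 18v^2 + 64v + 224 = (v − 6)(−2v^3 − 16v^2 + 32v + 256) + (−110v^2 + 1760)
  −2v^3 − 16v^2 + 32v + 256 = ((1/55)v + 8/55)(−110v^2 + 1760) + (0)
Last nonzero remainder: −110v^2 + 1760. Dividing through by −110 gives the monic gcd v^2 − 16.

v^2 − 16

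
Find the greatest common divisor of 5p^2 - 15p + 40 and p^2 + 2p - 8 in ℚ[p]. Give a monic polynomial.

Apply the Euclidean algorithm:
  5p^2 - 15p + 40 = (5)(p^2 + 2p - 8) + (-25p + 80)
  p^2 + 2p - 8 = (-(1/25)p - 26/125)(-25p + 80) + (216/25)
  -25p + 80 = (-(625/216)p + 250/27)(216/25) + (0)
The last nonzero remainder is the constant 216/25, so the polynomials are coprime and gcd = 1.

1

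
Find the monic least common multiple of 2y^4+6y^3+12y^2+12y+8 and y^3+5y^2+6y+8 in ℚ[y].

Apply the Euclidean algorithm:
  2y^4+6y^3+12y^2+12y+8 = (2y-4)(y^3+5y^2+6y+8) + (20y^2+20y+40)
  y^3+5y^2+6y+8 = ((1/20)y+1/5)(20y^2+20y+40) + (0)
Last nonzero remainder: 20y^2+20y+40. Dividing through by 20 gives the monic gcd y^2+y+2.
Then lcm(f, g) = f·g / gcd(f, g); expanding and making the result monic gives the answer.

y^5+7y^4+18y^3+30y^2+28y+16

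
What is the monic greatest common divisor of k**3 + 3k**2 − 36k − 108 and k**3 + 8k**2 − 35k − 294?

Euclidean algorithm in ℚ[k]:
  k**3 + 3k**2 − 36k − 108 = (k**3 + 8k**2 − 35k − 294) + (−5k**2 − k + 186)
  k**3 + 8k**2 − 35k − 294 = (−(1/5)k − 39/25)(−5k**2 − k + 186) + ((16/25)k − 96/25)
  −5k**2 − k + 186 = (−(125/16)k − 775/16)((16/25)k − 96/25) + (0)
Last nonzero remainder: (16/25)k − 96/25. Dividing through by 16/25 gives the monic gcd k − 6.

k − 6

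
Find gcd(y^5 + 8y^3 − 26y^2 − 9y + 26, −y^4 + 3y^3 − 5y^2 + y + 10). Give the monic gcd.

y^2 − y − 2

By polynomial division,
  y^5 + 8y^3 − 26y^2 − 9y + 26 = (−y − 3)(−y^4 + 3y^3 − 5y^2 + y + 10) + (12y^3 − 40y^2 + 4y + 56)
  −y^4 + 3y^3 − 5y^2 + y + 10 = (−(1/12)y − 1/36)(12y^3 − 40y^2 + 4y + 56) + (−(52/9)y^2 + (52/9)y + 104/9)
  12y^3 − 40y^2 + 4y + 56 = (−(27/13)y + 63/13)(−(52/9)y^2 + (52/9)y + 104/9) + (0)
Last nonzero remainder: −(52/9)y^2 + (52/9)y + 104/9. Dividing through by −52/9 gives the monic gcd y^2 − y − 2.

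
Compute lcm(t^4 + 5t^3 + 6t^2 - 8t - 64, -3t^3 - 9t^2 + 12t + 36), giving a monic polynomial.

By polynomial division,
  t^4 + 5t^3 + 6t^2 - 8t - 64 = (-(1/3)t - 2/3)(-3t^3 - 9t^2 + 12t + 36) + (4t^2 + 12t - 40)
  -3t^3 - 9t^2 + 12t + 36 = (-(3/4)t)(4t^2 + 12t - 40) + (-18t + 36)
  4t^2 + 12t - 40 = (-(2/9)t - 10/9)(-18t + 36) + (0)
Last nonzero remainder: -18t + 36. Dividing through by -18 gives the monic gcd t - 2.
Then lcm(f, g) = f·g / gcd(f, g); expanding and making the result monic gives the answer.

t^6 + 10t^5 + 37t^4 + 52t^3 - 68t^2 - 368t - 384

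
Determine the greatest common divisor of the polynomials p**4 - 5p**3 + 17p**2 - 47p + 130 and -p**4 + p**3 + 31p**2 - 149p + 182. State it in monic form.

Apply the Euclidean algorithm:
  p**4 - 5p**3 + 17p**2 - 47p + 130 = (-1)(-p**4 + p**3 + 31p**2 - 149p + 182) + (-4p**3 + 48p**2 - 196p + 312)
  -p**4 + p**3 + 31p**2 - 149p + 182 = ((1/4)p + 11/4)(-4p**3 + 48p**2 - 196p + 312) + (-52p**2 + 312p - 676)
  -4p**3 + 48p**2 - 196p + 312 = ((1/13)p - 6/13)(-52p**2 + 312p - 676) + (0)
Last nonzero remainder: -52p**2 + 312p - 676. Dividing through by -52 gives the monic gcd p**2 - 6p + 13.

p**2 - 6p + 13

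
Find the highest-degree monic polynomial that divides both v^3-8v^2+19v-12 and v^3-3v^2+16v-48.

Euclidean algorithm in ℚ[v]:
  v^3-8v^2+19v-12 = (v^3-3v^2+16v-48) + (-5v^2+3v+36)
  v^3-3v^2+16v-48 = (-(1/5)v+12/25)(-5v^2+3v+36) + ((544/25)v-1632/25)
  -5v^2+3v+36 = (-(125/544)v-75/136)((544/25)v-1632/25) + (0)
Last nonzero remainder: (544/25)v-1632/25. Dividing through by 544/25 gives the monic gcd v-3.

v-3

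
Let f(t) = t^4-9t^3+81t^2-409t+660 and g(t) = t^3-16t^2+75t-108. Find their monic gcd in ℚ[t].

Repeated division with remainder:
  t^4-9t^3+81t^2-409t+660 = (t+7)(t^3-16t^2+75t-108) + (118t^2-826t+1416)
  t^3-16t^2+75t-108 = ((1/118)t-9/118)(118t^2-826t+1416) + (0)
Last nonzero remainder: 118t^2-826t+1416. Dividing through by 118 gives the monic gcd t^2-7t+12.

t^2-7t+12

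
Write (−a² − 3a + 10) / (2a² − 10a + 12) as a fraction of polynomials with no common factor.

(−a − 5)/(2a − 6)

By polynomial division,
  −a² − 3a + 10 = (−1/2)(2a² − 10a + 12) + (−8a + 16)
  2a² − 10a + 12 = (−(1/4)a + 3/4)(−8a + 16) + (0)
Last nonzero remainder: −8a + 16. Dividing through by −8 gives the monic gcd a − 2.
Cancel a − 2 from numerator and denominator to get the reduced form.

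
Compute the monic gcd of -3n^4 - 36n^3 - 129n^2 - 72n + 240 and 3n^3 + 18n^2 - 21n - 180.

Euclidean algorithm in ℚ[n]:
  -3n^4 - 36n^3 - 129n^2 - 72n + 240 = (-n - 6)(3n^3 + 18n^2 - 21n - 180) + (-42n^2 - 378n - 840)
  3n^3 + 18n^2 - 21n - 180 = (-(1/14)n + 3/14)(-42n^2 - 378n - 840) + (0)
Last nonzero remainder: -42n^2 - 378n - 840. Dividing through by -42 gives the monic gcd n^2 + 9n + 20.

n^2 + 9n + 20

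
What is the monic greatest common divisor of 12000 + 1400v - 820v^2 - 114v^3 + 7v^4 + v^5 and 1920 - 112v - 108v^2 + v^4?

Apply the Euclidean algorithm:
  v^5 + 7v^4 - 114v^3 - 820v^2 + 1400v + 12000 = (v + 7)(v^4 - 108v^2 - 112v + 1920) + (-6v^3 + 48v^2 + 264v - 1440)
  v^4 - 108v^2 - 112v + 1920 = (-(1/6)v - 4/3)(-6v^3 + 48v^2 + 264v - 1440) + (0)
Last nonzero remainder: -6v^3 + 48v^2 + 264v - 1440. Dividing through by -6 gives the monic gcd v^3 - 8v^2 - 44v + 240.

240 - 44v - 8v^2 + v^3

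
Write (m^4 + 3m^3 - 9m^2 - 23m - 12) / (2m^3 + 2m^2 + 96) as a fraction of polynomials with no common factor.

By polynomial division,
  m^4 + 3m^3 - 9m^2 - 23m - 12 = ((1/2)m + 1)(2m^3 + 2m^2 + 96) + (-11m^2 - 71m - 108)
  2m^3 + 2m^2 + 96 = (-(2/11)m + 120/121)(-11m^2 - 71m - 108) + ((6144/121)m + 24576/121)
  -11m^2 - 71m - 108 = (-(1331/6144)m - 1089/2048)((6144/121)m + 24576/121) + (0)
Last nonzero remainder: (6144/121)m + 24576/121. Dividing through by 6144/121 gives the monic gcd m + 4.
Cancel m + 4 from numerator and denominator to get the reduced form.

(m^3 - m^2 - 5m - 3)/(2m^2 - 6m + 24)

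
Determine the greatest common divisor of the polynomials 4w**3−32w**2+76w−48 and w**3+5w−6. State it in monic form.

w−1

By polynomial division,
  4w**3−32w**2+76w−48 = (4)(w**3+5w−6) + (−32w**2+56w−24)
  w**3+5w−6 = (−(1/32)w−7/128)(−32w**2+56w−24) + ((117/16)w−117/16)
  −32w**2+56w−24 = (−(512/117)w+128/39)((117/16)w−117/16) + (0)
Last nonzero remainder: (117/16)w−117/16. Dividing through by 117/16 gives the monic gcd w−1.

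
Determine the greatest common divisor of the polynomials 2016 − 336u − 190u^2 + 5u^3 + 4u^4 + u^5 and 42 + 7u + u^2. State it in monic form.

42 + 7u + u^2

Repeated division with remainder:
  u^5 + 4u^4 + 5u^3 − 190u^2 − 336u + 2016 = (u^3 − 3u^2 − 16u + 48)(u^2 + 7u + 42) + (0)
The last nonzero remainder u^2 + 7u + 42 is already monic.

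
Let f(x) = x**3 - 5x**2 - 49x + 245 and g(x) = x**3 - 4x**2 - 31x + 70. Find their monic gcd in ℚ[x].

Euclidean algorithm in ℚ[x]:
  x**3 - 5x**2 - 49x + 245 = (x**3 - 4x**2 - 31x + 70) + (-x**2 - 18x + 175)
  x**3 - 4x**2 - 31x + 70 = (-x + 22)(-x**2 - 18x + 175) + (540x - 3780)
  -x**2 - 18x + 175 = (-(1/540)x - 5/108)(540x - 3780) + (0)
Last nonzero remainder: 540x - 3780. Dividing through by 540 gives the monic gcd x - 7.

x - 7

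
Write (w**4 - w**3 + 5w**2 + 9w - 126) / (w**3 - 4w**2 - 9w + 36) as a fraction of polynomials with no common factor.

(w**2 - w + 14)/(w - 4)

Euclidean algorithm in ℚ[w]:
  w**4 - w**3 + 5w**2 + 9w - 126 = (w + 3)(w**3 - 4w**2 - 9w + 36) + (26w**2 - 234)
  w**3 - 4w**2 - 9w + 36 = ((1/26)w - 2/13)(26w**2 - 234) + (0)
Last nonzero remainder: 26w**2 - 234. Dividing through by 26 gives the monic gcd w**2 - 9.
Cancel w**2 - 9 from numerator and denominator to get the reduced form.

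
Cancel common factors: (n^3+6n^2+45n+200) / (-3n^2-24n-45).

(-n^2-n-40)/(3n+9)

Repeated division with remainder:
  n^3+6n^2+45n+200 = (-(1/3)n+2/3)(-3n^2-24n-45) + (46n+230)
  -3n^2-24n-45 = (-(3/46)n-9/46)(46n+230) + (0)
Last nonzero remainder: 46n+230. Dividing through by 46 gives the monic gcd n+5.
Cancel n+5 from numerator and denominator to get the reduced form.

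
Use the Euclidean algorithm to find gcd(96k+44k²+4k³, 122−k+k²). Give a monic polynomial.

Repeated division with remainder:
  4k³+44k²+96k = (4k+48)(k²−k+122) + (−344k−5856)
  k²−k+122 = (−(1/344)k+775/14792)(−344k−5856) + (792878/1849)
  −344k−5856 = (−(318028/396439)k−88752/6499)(792878/1849) + (0)
The last nonzero remainder is the constant 792878/1849, so the polynomials are coprime and gcd = 1.

1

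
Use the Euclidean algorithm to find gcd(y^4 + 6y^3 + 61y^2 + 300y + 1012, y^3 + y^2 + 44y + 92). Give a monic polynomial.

Repeated division with remainder:
  y^4 + 6y^3 + 61y^2 + 300y + 1012 = (y + 5)(y^3 + y^2 + 44y + 92) + (12y^2 - 12y + 552)
  y^3 + y^2 + 44y + 92 = ((1/12)y + 1/6)(12y^2 - 12y + 552) + (0)
Last nonzero remainder: 12y^2 - 12y + 552. Dividing through by 12 gives the monic gcd y^2 - y + 46.

y^2 - y + 46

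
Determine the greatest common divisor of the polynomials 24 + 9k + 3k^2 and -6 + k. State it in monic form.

1

Euclidean algorithm in ℚ[k]:
  3k^2 + 9k + 24 = (3k + 27)(k - 6) + (186)
  k - 6 = ((1/186)k - 1/31)(186) + (0)
The last nonzero remainder is the constant 186, so the polynomials are coprime and gcd = 1.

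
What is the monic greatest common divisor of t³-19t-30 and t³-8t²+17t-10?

Apply the Euclidean algorithm:
  t³-19t-30 = (t³-8t²+17t-10) + (8t²-36t-20)
  t³-8t²+17t-10 = ((1/8)t-7/16)(8t²-36t-20) + ((15/4)t-75/4)
  8t²-36t-20 = ((32/15)t+16/15)((15/4)t-75/4) + (0)
Last nonzero remainder: (15/4)t-75/4. Dividing through by 15/4 gives the monic gcd t-5.

t-5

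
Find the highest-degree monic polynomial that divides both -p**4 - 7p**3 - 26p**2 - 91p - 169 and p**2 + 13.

Euclidean algorithm in ℚ[p]:
  -p**4 - 7p**3 - 26p**2 - 91p - 169 = (-p**2 - 7p - 13)(p**2 + 13) + (0)
The last nonzero remainder p**2 + 13 is already monic.

p**2 + 13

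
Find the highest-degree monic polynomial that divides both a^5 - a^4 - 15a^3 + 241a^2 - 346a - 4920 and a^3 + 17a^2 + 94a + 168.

a^2 + 10a + 24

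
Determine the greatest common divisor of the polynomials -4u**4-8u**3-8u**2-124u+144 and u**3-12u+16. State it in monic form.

u+4

Repeated division with remainder:
  -4u**4-8u**3-8u**2-124u+144 = (-4u-8)(u**3-12u+16) + (-56u**2-156u+272)
  u**3-12u+16 = (-(1/56)u+39/784)(-56u**2-156u+272) + ((121/196)u+121/49)
  -56u**2-156u+272 = (-(10976/121)u+13328/121)((121/196)u+121/49) + (0)
Last nonzero remainder: (121/196)u+121/49. Dividing through by 121/196 gives the monic gcd u+4.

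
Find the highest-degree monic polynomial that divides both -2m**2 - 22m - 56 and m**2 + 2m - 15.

Apply the Euclidean algorithm:
  -2m**2 - 22m - 56 = (-2)(m**2 + 2m - 15) + (-18m - 86)
  m**2 + 2m - 15 = (-(1/18)m + 25/162)(-18m - 86) + (-140/81)
  -18m - 86 = ((729/70)m + 3483/70)(-140/81) + (0)
The last nonzero remainder is the constant -140/81, so the polynomials are coprime and gcd = 1.

1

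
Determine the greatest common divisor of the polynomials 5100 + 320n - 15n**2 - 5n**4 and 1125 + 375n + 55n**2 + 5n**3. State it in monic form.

5 + n

Euclidean algorithm in ℚ[n]:
  -5n**4 - 15n**2 + 320n + 5100 = (-n + 11)(5n**3 + 55n**2 + 375n + 1125) + (-245n**2 - 2680n - 7275)
  5n**3 + 55n**2 + 375n + 1125 = (-(1/49)n - 3/2401)(-245n**2 - 2680n - 7275) + ((535860/2401)n + 2679300/2401)
  -245n**2 - 2680n - 7275 = (-(117649/107172)n - 232897/35724)((535860/2401)n + 2679300/2401) + (0)
Last nonzero remainder: (535860/2401)n + 2679300/2401. Dividing through by 535860/2401 gives the monic gcd n + 5.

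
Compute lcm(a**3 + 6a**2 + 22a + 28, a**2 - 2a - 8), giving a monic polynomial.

By polynomial division,
  a**3 + 6a**2 + 22a + 28 = (a + 8)(a**2 - 2a - 8) + (46a + 92)
  a**2 - 2a - 8 = ((1/46)a - 2/23)(46a + 92) + (0)
Last nonzero remainder: 46a + 92. Dividing through by 46 gives the monic gcd a + 2.
Then lcm(f, g) = f·g / gcd(f, g); expanding and making the result monic gives the answer.

a**4 + 2a**3 - 2a**2 - 60a - 112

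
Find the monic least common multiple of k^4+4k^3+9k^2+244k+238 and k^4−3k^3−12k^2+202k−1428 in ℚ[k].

Apply the Euclidean algorithm:
  k^4+4k^3+9k^2+244k+238 = (k^4−3k^3−12k^2+202k−1428) + (7k^3+21k^2+42k+1666)
  k^4−3k^3−12k^2+202k−1428 = ((1/7)k−6/7)(7k^3+21k^2+42k+1666) + (0)
Last nonzero remainder: 7k^3+21k^2+42k+1666. Dividing through by 7 gives the monic gcd k^3+3k^2+6k+238.
Then lcm(f, g) = f·g / gcd(f, g); expanding and making the result monic gives the answer.

k^5−2k^4−15k^3+190k^2−1226k−1428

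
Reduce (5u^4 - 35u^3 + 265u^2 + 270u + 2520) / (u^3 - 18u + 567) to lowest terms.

Euclidean algorithm in ℚ[u]:
  5u^4 - 35u^3 + 265u^2 + 270u + 2520 = (5u - 35)(u^3 - 18u + 567) + (355u^2 - 3195u + 22365)
  u^3 - 18u + 567 = ((1/355)u + 9/355)(355u^2 - 3195u + 22365) + (0)
Last nonzero remainder: 355u^2 - 3195u + 22365. Dividing through by 355 gives the monic gcd u^2 - 9u + 63.
Cancel u^2 - 9u + 63 from numerator and denominator to get the reduced form.

(5u^2 + 10u + 40)/(u + 9)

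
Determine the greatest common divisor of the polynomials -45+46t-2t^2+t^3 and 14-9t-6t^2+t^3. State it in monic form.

-1+t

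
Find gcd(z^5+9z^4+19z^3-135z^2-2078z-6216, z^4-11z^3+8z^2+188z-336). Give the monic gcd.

z^2-2z-24

Euclidean algorithm in ℚ[z]:
  z^5+9z^4+19z^3-135z^2-2078z-6216 = (z+20)(z^4-11z^3+8z^2+188z-336) + (231z^3-483z^2-5502z+504)
  z^4-11z^3+8z^2+188z-336 = ((1/231)z-14/363)(231z^3-483z^2-5502z+504) + ((1596/121)z^2-(3192/121)z-38304/121)
  231z^3-483z^2-5502z+504 = ((1331/76)z-121/76)((1596/121)z^2-(3192/121)z-38304/121) + (0)
Last nonzero remainder: (1596/121)z^2-(3192/121)z-38304/121. Dividing through by 1596/121 gives the monic gcd z^2-2z-24.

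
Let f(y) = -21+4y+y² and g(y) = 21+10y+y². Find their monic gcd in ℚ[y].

7+y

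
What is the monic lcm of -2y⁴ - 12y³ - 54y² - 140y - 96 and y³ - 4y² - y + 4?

y⁶ + y⁵ + y⁴ - 41y³ - 194y² + 40y + 192

Repeated division with remainder:
  -2y⁴ - 12y³ - 54y² - 140y - 96 = (-2y - 20)(y³ - 4y² - y + 4) + (-136y² - 152y - 16)
  y³ - 4y² - y + 4 = (-(1/136)y + 87/2312)(-136y² - 152y - 16) + ((1330/289)y + 1330/289)
  -136y² - 152y - 16 = (-(19652/665)y - 2312/665)((1330/289)y + 1330/289) + (0)
Last nonzero remainder: (1330/289)y + 1330/289. Dividing through by 1330/289 gives the monic gcd y + 1.
Then lcm(f, g) = f·g / gcd(f, g); expanding and making the result monic gives the answer.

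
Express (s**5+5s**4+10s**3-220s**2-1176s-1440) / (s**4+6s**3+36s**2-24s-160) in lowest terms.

(s**2-3s-18)/(s-2)

Euclidean algorithm in ℚ[s]:
  s**5+5s**4+10s**3-220s**2-1176s-1440 = (s-1)(s**4+6s**3+36s**2-24s-160) + (-20s**3-160s**2-1040s-1600)
  s**4+6s**3+36s**2-24s-160 = (-(1/20)s+1/10)(-20s**3-160s**2-1040s-1600) + (0)
Last nonzero remainder: -20s**3-160s**2-1040s-1600. Dividing through by -20 gives the monic gcd s**3+8s**2+52s+80.
Cancel s**3+8s**2+52s+80 from numerator and denominator to get the reduced form.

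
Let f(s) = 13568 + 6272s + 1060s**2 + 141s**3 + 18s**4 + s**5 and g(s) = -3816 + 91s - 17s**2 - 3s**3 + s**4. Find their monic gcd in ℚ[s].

Apply the Euclidean algorithm:
  s**5 + 18s**4 + 141s**3 + 1060s**2 + 6272s + 13568 = (s + 21)(s**4 - 3s**3 - 17s**2 + 91s - 3816) + (221s**3 + 1326s**2 + 8177s + 93704)
  s**4 - 3s**3 - 17s**2 + 91s - 3816 = ((1/221)s - 9/221)(221s**3 + 1326s**2 + 8177s + 93704) + (0)
Last nonzero remainder: 221s**3 + 1326s**2 + 8177s + 93704. Dividing through by 221 gives the monic gcd s**3 + 6s**2 + 37s + 424.

424 + 37s + 6s**2 + s**3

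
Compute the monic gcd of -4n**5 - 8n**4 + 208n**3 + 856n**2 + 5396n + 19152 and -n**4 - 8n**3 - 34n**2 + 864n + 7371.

n**2 - 2n - 63

By polynomial division,
  -4n**5 - 8n**4 + 208n**3 + 856n**2 + 5396n + 19152 = (4n - 24)(-n**4 - 8n**3 - 34n**2 + 864n + 7371) + (152n**3 - 3416n**2 - 3352n + 196056)
  -n**4 - 8n**3 - 34n**2 + 864n + 7371 = (-(1/152)n - 579/2888)(152n**3 - 3416n**2 - 3352n + 196056) + (-(267468/361)n**2 + (534936/361)n + 16850484/361)
  152n**3 - 3416n**2 - 3352n + 196056 = (-(13718/66867)n + 280858/66867)(-(267468/361)n**2 + (534936/361)n + 16850484/361) + (0)
Last nonzero remainder: -(267468/361)n**2 + (534936/361)n + 16850484/361. Dividing through by -267468/361 gives the monic gcd n**2 - 2n - 63.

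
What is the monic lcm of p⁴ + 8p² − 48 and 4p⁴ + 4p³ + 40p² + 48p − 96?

p⁵ − p⁴ + 8p³ − 8p² − 48p + 48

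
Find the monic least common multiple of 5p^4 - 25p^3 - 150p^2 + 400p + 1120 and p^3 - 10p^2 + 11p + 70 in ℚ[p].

Euclidean algorithm in ℚ[p]:
  5p^4 - 25p^3 - 150p^2 + 400p + 1120 = (5p + 25)(p^3 - 10p^2 + 11p + 70) + (45p^2 - 225p - 630)
  p^3 - 10p^2 + 11p + 70 = ((1/45)p - 1/9)(45p^2 - 225p - 630) + (0)
Last nonzero remainder: 45p^2 - 225p - 630. Dividing through by 45 gives the monic gcd p^2 - 5p - 14.
Then lcm(f, g) = f·g / gcd(f, g); expanding and making the result monic gives the answer.

p^5 - 10p^4 - 5p^3 + 230p^2 - 176p - 1120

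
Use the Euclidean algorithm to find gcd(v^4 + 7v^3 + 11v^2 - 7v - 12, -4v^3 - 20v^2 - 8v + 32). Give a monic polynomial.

v^2 + 3v - 4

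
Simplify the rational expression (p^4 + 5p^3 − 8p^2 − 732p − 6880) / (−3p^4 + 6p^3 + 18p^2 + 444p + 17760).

Apply the Euclidean algorithm:
  p^4 + 5p^3 − 8p^2 − 732p − 6880 = (−1/3)(−3p^4 + 6p^3 + 18p^2 + 444p + 17760) + (7p^3 − 2p^2 − 584p − 960)
  −3p^4 + 6p^3 + 18p^2 + 444p + 17760 = (−(3/7)p + 36/49)(7p^3 − 2p^2 − 584p − 960) + (−(11310/49)p^2 + (22620/49)p + 904800/49)
  7p^3 − 2p^2 − 584p − 960 = (−(343/11310)p − 98/1885)(−(11310/49)p^2 + (22620/49)p + 904800/49) + (0)
Last nonzero remainder: −(11310/49)p^2 + (22620/49)p + 904800/49. Dividing through by −11310/49 gives the monic gcd p^2 − 2p − 80.
Cancel p^2 − 2p − 80 from numerator and denominator to get the reduced form.

(−p^2 − 7p − 86)/(3p^2 + 222)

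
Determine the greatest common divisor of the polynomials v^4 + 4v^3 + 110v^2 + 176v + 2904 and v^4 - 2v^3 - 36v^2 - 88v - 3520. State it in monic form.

By polynomial division,
  v^4 + 4v^3 + 110v^2 + 176v + 2904 = (v^4 - 2v^3 - 36v^2 - 88v - 3520) + (6v^3 + 146v^2 + 264v + 6424)
  v^4 - 2v^3 - 36v^2 - 88v - 3520 = ((1/6)v - 79/18)(6v^3 + 146v^2 + 264v + 6424) + ((5047/9)v^2 + 222068/9)
  6v^3 + 146v^2 + 264v + 6424 = ((54/5047)v + 1314/5047)((5047/9)v^2 + 222068/9) + (0)
Last nonzero remainder: (5047/9)v^2 + 222068/9. Dividing through by 5047/9 gives the monic gcd v^2 + 44.

v^2 + 44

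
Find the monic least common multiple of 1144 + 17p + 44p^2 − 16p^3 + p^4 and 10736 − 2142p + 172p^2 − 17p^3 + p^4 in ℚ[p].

139568 + 4362p + 6546p^2 − 1847p^3 + 134p^4 − 14p^5 + p^6

Repeated division with remainder:
  p^4 − 16p^3 + 44p^2 + 17p + 1144 = (p^4 − 17p^3 + 172p^2 − 2142p + 10736) + (p^3 − 128p^2 + 2159p − 9592)
  p^4 − 17p^3 + 172p^2 − 2142p + 10736 = (p + 111)(p^3 − 128p^2 + 2159p − 9592) + (12221p^2 − 232199p + 1075448)
  p^3 − 128p^2 + 2159p − 9592 = ((1/12221)p − 109/12221)(12221p^2 − 232199p + 1075448) + (0)
Last nonzero remainder: 12221p^2 − 232199p + 1075448. Dividing through by 12221 gives the monic gcd p^2 − 19p + 88.
Then lcm(f, g) = f·g / gcd(f, g); expanding and making the result monic gives the answer.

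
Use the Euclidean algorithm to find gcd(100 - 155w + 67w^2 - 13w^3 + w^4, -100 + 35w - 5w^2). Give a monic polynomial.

20 - 7w + w^2

Euclidean algorithm in ℚ[w]:
  w^4 - 13w^3 + 67w^2 - 155w + 100 = (-(1/5)w^2 + (6/5)w - 1)(-5w^2 + 35w - 100) + (0)
Last nonzero remainder: -5w^2 + 35w - 100. Dividing through by -5 gives the monic gcd w^2 - 7w + 20.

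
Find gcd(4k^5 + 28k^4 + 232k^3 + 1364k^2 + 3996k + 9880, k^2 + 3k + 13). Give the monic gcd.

Repeated division with remainder:
  4k^5 + 28k^4 + 232k^3 + 1364k^2 + 3996k + 9880 = (4k^3 + 16k^2 + 132k + 760)(k^2 + 3k + 13) + (0)
The last nonzero remainder k^2 + 3k + 13 is already monic.

k^2 + 3k + 13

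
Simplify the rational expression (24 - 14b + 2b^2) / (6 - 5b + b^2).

Repeated division with remainder:
  2b^2 - 14b + 24 = (2)(b^2 - 5b + 6) + (-4b + 12)
  b^2 - 5b + 6 = (-(1/4)b + 1/2)(-4b + 12) + (0)
Last nonzero remainder: -4b + 12. Dividing through by -4 gives the monic gcd b - 3.
Cancel b - 3 from numerator and denominator to get the reduced form.

(-8 + 2b)/(-2 + b)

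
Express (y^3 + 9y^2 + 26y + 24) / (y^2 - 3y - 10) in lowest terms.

(y^2 + 7y + 12)/(y - 5)

By polynomial division,
  y^3 + 9y^2 + 26y + 24 = (y + 12)(y^2 - 3y - 10) + (72y + 144)
  y^2 - 3y - 10 = ((1/72)y - 5/72)(72y + 144) + (0)
Last nonzero remainder: 72y + 144. Dividing through by 72 gives the monic gcd y + 2.
Cancel y + 2 from numerator and denominator to get the reduced form.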